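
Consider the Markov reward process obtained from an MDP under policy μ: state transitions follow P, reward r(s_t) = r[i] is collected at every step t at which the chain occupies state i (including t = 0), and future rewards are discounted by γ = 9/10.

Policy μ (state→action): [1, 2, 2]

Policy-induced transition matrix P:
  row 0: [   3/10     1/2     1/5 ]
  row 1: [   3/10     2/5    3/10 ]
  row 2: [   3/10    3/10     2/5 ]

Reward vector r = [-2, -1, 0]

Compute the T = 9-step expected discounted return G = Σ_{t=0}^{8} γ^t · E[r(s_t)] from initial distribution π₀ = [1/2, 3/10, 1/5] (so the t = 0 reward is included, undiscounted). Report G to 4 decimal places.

G = -6.4555

t=0: π = [0.5000, 0.3000, 0.2000], E[r] = -1.3000, γ^t·E[r] = -1.300000, running G = -1.300000
t=1: π = [0.3000, 0.4300, 0.2700], E[r] = -1.0300, γ^t·E[r] = -0.927000, running G = -2.227000
t=2: π = [0.3000, 0.4030, 0.2970], E[r] = -1.0030, γ^t·E[r] = -0.812430, running G = -3.039430
t=3: π = [0.3000, 0.4003, 0.2997], E[r] = -1.0003, γ^t·E[r] = -0.729219, running G = -3.768649
t=4: π = [0.3000, 0.4000, 0.3000], E[r] = -1.0000, γ^t·E[r] = -0.656120, running G = -4.424768
t=5: π = [0.3000, 0.4000, 0.3000], E[r] = -1.0000, γ^t·E[r] = -0.590492, running G = -5.015260
t=6: π = [0.3000, 0.4000, 0.3000], E[r] = -1.0000, γ^t·E[r] = -0.531441, running G = -5.546701
t=7: π = [0.3000, 0.4000, 0.3000], E[r] = -1.0000, γ^t·E[r] = -0.478297, running G = -6.024998
t=8: π = [0.3000, 0.4000, 0.3000], E[r] = -1.0000, γ^t·E[r] = -0.430467, running G = -6.455465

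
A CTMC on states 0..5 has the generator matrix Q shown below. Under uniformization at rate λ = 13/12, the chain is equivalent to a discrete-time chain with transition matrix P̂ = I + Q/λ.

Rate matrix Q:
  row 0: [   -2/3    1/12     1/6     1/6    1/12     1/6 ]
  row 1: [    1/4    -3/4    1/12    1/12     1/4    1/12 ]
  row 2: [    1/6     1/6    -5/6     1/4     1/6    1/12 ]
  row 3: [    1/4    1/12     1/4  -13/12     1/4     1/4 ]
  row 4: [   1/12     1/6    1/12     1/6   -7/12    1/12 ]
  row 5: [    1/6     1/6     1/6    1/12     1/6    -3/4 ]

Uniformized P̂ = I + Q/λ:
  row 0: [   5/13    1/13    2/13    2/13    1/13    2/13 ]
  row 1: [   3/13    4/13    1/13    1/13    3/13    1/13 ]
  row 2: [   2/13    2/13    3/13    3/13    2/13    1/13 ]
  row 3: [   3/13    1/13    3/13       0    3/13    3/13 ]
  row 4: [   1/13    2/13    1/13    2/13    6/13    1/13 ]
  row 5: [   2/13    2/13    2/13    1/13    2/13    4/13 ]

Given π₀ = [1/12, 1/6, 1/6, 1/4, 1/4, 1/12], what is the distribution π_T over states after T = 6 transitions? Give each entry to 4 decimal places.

π = [0.2044, 0.1521, 0.1450, 0.1232, 0.2302, 0.1450]

t=0: π = [0.0833, 0.1667, 0.1667, 0.2500, 0.2500, 0.0833]
t=1: π = [0.1859, 0.1538, 0.1538, 0.1090, 0.2564, 0.1410]
t=2: π = [0.1972, 0.1548, 0.1425, 0.1262, 0.2387, 0.1405]
t=3: π = [0.2026, 0.1528, 0.1442, 0.1227, 0.2337, 0.1439]
t=4: π = [0.2038, 0.1523, 0.1446, 0.1232, 0.2314, 0.1446]
t=5: π = [0.2043, 0.1521, 0.1449, 0.1232, 0.2306, 0.1449]
t=6: π = [0.2044, 0.1521, 0.1450, 0.1232, 0.2302, 0.1450]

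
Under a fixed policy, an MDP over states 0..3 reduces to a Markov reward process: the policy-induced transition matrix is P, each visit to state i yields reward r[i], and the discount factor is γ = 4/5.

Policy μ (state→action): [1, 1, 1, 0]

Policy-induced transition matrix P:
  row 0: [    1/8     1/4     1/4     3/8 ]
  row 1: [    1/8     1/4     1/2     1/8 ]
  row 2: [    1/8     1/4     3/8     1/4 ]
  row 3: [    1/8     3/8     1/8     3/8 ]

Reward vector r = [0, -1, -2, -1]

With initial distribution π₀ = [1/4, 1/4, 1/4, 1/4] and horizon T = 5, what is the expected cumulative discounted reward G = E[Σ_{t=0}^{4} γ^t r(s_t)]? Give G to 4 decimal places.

G = -3.8269

t=0: π = [0.2500, 0.2500, 0.2500, 0.2500], E[r] = -1.0000, γ^t·E[r] = -1.000000, running G = -1.000000
t=1: π = [0.1250, 0.2813, 0.3125, 0.2813], E[r] = -1.1875, γ^t·E[r] = -0.950000, running G = -1.950000
t=2: π = [0.1250, 0.2852, 0.3242, 0.2656], E[r] = -1.1992, γ^t·E[r] = -0.767500, running G = -2.717500
t=3: π = [0.1250, 0.2832, 0.3286, 0.2632], E[r] = -1.2036, γ^t·E[r] = -0.616250, running G = -3.333750
t=4: π = [0.1250, 0.2829, 0.3290, 0.2631], E[r] = -1.2040, γ^t·E[r] = -0.493150, running G = -3.826900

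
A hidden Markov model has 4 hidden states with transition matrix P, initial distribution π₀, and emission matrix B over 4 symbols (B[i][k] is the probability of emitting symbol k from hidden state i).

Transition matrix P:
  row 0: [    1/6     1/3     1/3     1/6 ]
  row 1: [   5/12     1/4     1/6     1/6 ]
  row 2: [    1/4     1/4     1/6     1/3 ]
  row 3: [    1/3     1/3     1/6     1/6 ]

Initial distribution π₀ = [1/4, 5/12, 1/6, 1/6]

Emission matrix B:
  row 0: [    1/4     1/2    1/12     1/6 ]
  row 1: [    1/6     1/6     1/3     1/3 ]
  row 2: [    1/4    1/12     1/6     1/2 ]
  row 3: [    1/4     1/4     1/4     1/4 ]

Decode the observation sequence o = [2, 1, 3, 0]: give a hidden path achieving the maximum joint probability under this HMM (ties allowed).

path = [1, 0, 2, 3]

t=0: δ = [2.083e-02, 1.389e-01, 2.778e-02, 4.167e-02]  (obs o_0=2)
t=1: δ = [2.894e-02, 5.787e-03, 1.929e-03, 5.787e-03]  ψ = [1, 1, 1, 1]  (obs o_1=1)
t=2: δ = [8.038e-04, 3.215e-03, 4.823e-03, 1.206e-03]  ψ = [0, 0, 0, 0]  (obs o_2=3)
t=3: δ = [3.349e-04, 2.009e-04, 2.009e-04, 4.019e-04]  ψ = [1, 2, 2, 2]  (obs o_3=0)
backtrack: best end state = 3; path = [1, 0, 2, 3]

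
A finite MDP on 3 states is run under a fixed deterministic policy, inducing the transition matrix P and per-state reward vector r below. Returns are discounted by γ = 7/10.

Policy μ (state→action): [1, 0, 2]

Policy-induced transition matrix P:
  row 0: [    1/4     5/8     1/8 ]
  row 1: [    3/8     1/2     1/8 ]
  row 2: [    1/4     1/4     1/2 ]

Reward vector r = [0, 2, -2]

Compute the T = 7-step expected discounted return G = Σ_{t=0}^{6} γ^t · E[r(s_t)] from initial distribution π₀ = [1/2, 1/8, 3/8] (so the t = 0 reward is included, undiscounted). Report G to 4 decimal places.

G = 0.5090

t=0: π = [0.5000, 0.1250, 0.3750], E[r] = -0.5000, γ^t·E[r] = -0.500000, running G = -0.500000
t=1: π = [0.2656, 0.4688, 0.2656], E[r] = 0.4063, γ^t·E[r] = 0.284375, running G = -0.215625
t=2: π = [0.3086, 0.4668, 0.2246], E[r] = 0.4844, γ^t·E[r] = 0.237344, running G = 0.021719
t=3: π = [0.3083, 0.4824, 0.2092], E[r] = 0.5464, γ^t·E[r] = 0.187411, running G = 0.209129
t=4: π = [0.3103, 0.4862, 0.2035], E[r] = 0.5656, γ^t·E[r] = 0.135789, running G = 0.344918
t=5: π = [0.3108, 0.4879, 0.2013], E[r] = 0.5732, γ^t·E[r] = 0.096346, running G = 0.441264
t=6: π = [0.3110, 0.4885, 0.2005], E[r] = 0.5761, γ^t·E[r] = 0.067774, running G = 0.509039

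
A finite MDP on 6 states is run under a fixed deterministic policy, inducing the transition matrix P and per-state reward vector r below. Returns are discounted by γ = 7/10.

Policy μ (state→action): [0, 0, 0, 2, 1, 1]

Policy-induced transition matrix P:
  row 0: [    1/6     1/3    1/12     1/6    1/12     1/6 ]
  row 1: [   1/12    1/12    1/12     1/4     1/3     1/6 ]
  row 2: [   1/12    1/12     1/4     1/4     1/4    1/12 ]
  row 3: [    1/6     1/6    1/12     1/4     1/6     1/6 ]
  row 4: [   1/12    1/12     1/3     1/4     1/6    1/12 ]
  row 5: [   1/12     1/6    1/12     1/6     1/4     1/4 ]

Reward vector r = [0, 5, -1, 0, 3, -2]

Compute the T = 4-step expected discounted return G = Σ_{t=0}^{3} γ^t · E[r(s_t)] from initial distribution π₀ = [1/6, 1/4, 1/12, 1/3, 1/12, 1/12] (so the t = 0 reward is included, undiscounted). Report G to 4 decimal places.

t=0: π = [0.1667, 0.2500, 0.0833, 0.3333, 0.0833, 0.0833], E[r] = 1.2500, γ^t·E[r] = 1.250000, running G = 1.250000
t=1: π = [0.1250, 0.1597, 0.1181, 0.2292, 0.2083, 0.1597], E[r] = 0.9861, γ^t·E[r] = 0.690278, running G = 1.940278
t=2: π = [0.1128, 0.1470, 0.1551, 0.2263, 0.2060, 0.1528], E[r] = 0.8924, γ^t·E[r] = 0.437257, running G = 2.377535
t=3: π = [0.1116, 0.1431, 0.1607, 0.2279, 0.2074, 0.1493], E[r] = 0.8786, γ^t·E[r] = 0.301366, running G = 2.678900

G = 2.6789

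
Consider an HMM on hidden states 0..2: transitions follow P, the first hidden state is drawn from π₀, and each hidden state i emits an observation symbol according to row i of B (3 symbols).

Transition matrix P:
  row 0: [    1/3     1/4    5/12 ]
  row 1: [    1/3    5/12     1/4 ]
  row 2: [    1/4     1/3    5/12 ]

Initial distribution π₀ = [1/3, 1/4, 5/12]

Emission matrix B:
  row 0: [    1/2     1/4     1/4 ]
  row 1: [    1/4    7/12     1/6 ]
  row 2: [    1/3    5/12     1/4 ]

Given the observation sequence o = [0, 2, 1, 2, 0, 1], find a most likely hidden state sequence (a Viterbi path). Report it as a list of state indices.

t=0: δ = [1.667e-01, 6.250e-02, 1.389e-01]  (obs o_0=0)
t=1: δ = [1.389e-02, 7.716e-03, 1.736e-02]  ψ = [0, 2, 0]  (obs o_1=2)
t=2: δ = [1.157e-03, 3.376e-03, 3.014e-03]  ψ = [0, 2, 2]  (obs o_2=1)
t=3: δ = [2.813e-04, 2.344e-04, 3.140e-04]  ψ = [1, 1, 2]  (obs o_3=2)
t=4: δ = [4.689e-05, 2.616e-05, 4.361e-05]  ψ = [0, 2, 2]  (obs o_4=0)
t=5: δ = [3.907e-06, 8.479e-06, 8.140e-06]  ψ = [0, 2, 0]  (obs o_5=1)
backtrack: best end state = 1; path = [0, 2, 2, 2, 2, 1]

path = [0, 2, 2, 2, 2, 1]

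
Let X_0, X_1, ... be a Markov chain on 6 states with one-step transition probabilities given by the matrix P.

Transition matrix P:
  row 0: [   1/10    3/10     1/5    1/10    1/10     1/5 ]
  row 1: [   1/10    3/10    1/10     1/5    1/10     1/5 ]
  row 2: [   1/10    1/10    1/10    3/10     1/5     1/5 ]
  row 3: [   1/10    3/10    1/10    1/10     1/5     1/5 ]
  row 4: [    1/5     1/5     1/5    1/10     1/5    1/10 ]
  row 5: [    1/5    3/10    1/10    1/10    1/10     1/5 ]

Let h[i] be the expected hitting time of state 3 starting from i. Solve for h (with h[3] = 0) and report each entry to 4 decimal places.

First-step conditioning: h[3] = 0; for i ≠ 3, h[i] = 1 + Σ_k P[i][k]·h[k].
  h[0] = 1 + 1/10·h[0] + 3/10·h[1] + 1/5·h[2] + 1/10·h[4] + 1/5·h[5]
  h[1] = 1 + 1/10·h[0] + 3/10·h[1] + 1/10·h[2] + 1/10·h[4] + 1/5·h[5]
  h[2] = 1 + 1/10·h[0] + 1/10·h[1] + 1/10·h[2] + 1/5·h[4] + 1/5·h[5]
  h[4] = 1 + 1/5·h[0] + 1/5·h[1] + 1/5·h[2] + 1/5·h[4] + 1/10·h[5]
  h[5] = 1 + 1/5·h[0] + 3/10·h[1] + 1/10·h[2] + 1/10·h[4] + 1/5·h[5]
Solving the 5×5 linear system over states ≠ 3 gives exactly h = [97000/14953, 88910/14953, 80900/14953, 0, 97720/14953, 5190/787] (h[3] = 0 is the target).

h = [6.4870, 5.9460, 5.4103, 0.0000, 6.5351, 6.5947]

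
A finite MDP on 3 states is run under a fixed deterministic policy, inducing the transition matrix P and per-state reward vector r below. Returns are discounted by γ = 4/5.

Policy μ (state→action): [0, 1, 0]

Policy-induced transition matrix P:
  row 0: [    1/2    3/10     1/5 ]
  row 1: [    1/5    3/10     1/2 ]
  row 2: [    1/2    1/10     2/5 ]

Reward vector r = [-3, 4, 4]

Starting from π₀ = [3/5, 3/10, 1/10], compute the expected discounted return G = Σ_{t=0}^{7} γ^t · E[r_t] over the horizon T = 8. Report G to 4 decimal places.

t=0: π = [0.6000, 0.3000, 0.1000], E[r] = -0.2000, γ^t·E[r] = -0.200000, running G = -0.200000
t=1: π = [0.4100, 0.2800, 0.3100], E[r] = 1.1300, γ^t·E[r] = 0.904000, running G = 0.704000
t=2: π = [0.4160, 0.2380, 0.3460], E[r] = 1.0880, γ^t·E[r] = 0.696320, running G = 1.400320
t=3: π = [0.4286, 0.2308, 0.3406], E[r] = 0.9998, γ^t·E[r] = 0.511898, running G = 1.912218
t=4: π = [0.4308, 0.2319, 0.3374], E[r] = 0.9847, γ^t·E[r] = 0.403325, running G = 2.315543
t=5: π = [0.4304, 0.2325, 0.3370], E[r] = 0.9869, γ^t·E[r] = 0.323403, running G = 2.638946
t=6: π = [0.4302, 0.2326, 0.3372], E[r] = 0.9883, γ^t·E[r] = 0.259079, running G = 2.898025
t=7: π = [0.4302, 0.2326, 0.3372], E[r] = 0.9884, γ^t·E[r] = 0.207292, running G = 3.105317

G = 3.1053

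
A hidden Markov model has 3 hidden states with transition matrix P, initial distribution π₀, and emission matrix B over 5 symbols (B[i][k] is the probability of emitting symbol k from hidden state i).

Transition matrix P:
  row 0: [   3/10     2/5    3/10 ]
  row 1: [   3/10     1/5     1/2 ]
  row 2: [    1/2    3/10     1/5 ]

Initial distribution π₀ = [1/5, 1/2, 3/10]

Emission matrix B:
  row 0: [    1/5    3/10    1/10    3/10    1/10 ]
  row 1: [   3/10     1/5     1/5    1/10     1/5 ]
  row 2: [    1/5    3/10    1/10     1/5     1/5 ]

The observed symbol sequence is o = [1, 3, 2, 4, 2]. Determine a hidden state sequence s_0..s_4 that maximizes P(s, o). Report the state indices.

t=0: δ = [6.000e-02, 1.000e-01, 9.000e-02]  (obs o_0=1)
t=1: δ = [1.350e-02, 2.700e-03, 1.000e-02]  ψ = [2, 2, 1]  (obs o_1=3)
t=2: δ = [5.000e-04, 1.080e-03, 4.050e-04]  ψ = [2, 0, 0]  (obs o_2=2)
t=3: δ = [3.240e-05, 4.320e-05, 1.080e-04]  ψ = [1, 1, 1]  (obs o_3=4)
t=4: δ = [5.400e-06, 6.480e-06, 2.160e-06]  ψ = [2, 2, 1]  (obs o_4=2)
backtrack: best end state = 1; path = [2, 0, 1, 2, 1]

path = [2, 0, 1, 2, 1]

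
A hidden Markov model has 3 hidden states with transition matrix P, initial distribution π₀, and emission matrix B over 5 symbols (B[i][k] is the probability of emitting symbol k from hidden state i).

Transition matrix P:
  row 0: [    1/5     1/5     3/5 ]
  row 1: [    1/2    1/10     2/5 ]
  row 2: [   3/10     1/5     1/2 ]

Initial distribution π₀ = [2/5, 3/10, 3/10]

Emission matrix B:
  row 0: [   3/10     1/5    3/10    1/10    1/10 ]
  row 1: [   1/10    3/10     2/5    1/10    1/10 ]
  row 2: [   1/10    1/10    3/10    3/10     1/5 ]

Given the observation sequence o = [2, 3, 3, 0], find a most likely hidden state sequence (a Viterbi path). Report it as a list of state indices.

path = [0, 2, 2, 0]

t=0: δ = [1.200e-01, 1.200e-01, 9.000e-02]  (obs o_0=2)
t=1: δ = [6.000e-03, 2.400e-03, 2.160e-02]  ψ = [1, 0, 0]  (obs o_1=3)
t=2: δ = [6.480e-04, 4.320e-04, 3.240e-03]  ψ = [2, 2, 2]  (obs o_2=3)
t=3: δ = [2.916e-04, 6.480e-05, 1.620e-04]  ψ = [2, 2, 2]  (obs o_3=0)
backtrack: best end state = 0; path = [0, 2, 2, 0]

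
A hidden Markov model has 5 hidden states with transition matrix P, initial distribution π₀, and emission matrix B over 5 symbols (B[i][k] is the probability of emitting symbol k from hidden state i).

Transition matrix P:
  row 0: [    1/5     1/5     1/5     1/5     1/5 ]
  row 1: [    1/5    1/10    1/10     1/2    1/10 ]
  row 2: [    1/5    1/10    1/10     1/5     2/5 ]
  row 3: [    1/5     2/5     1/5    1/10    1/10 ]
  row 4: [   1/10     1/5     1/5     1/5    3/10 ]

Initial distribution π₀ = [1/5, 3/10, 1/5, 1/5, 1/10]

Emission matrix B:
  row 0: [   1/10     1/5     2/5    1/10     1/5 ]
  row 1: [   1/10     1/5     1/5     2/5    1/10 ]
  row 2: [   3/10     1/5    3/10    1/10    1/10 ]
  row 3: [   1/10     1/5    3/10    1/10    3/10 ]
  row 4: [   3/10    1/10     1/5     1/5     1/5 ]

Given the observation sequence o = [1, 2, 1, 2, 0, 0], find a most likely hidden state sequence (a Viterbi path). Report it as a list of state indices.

t=0: δ = [4.000e-02, 6.000e-02, 4.000e-02, 4.000e-02, 1.000e-02]  (obs o_0=1)
t=1: δ = [4.800e-03, 3.200e-03, 2.400e-03, 9.000e-03, 3.200e-03]  ψ = [1, 3, 0, 1, 2]  (obs o_1=2)
t=2: δ = [3.600e-04, 7.200e-04, 3.600e-04, 3.200e-04, 9.600e-05]  ψ = [3, 3, 3, 1, 0]  (obs o_2=1)
t=3: δ = [5.760e-05, 2.560e-05, 2.160e-05, 1.080e-04, 2.880e-05]  ψ = [1, 3, 0, 1, 2]  (obs o_3=2)
t=4: δ = [2.160e-06, 4.320e-06, 6.480e-06, 1.280e-06, 3.456e-06]  ψ = [3, 3, 3, 1, 0]  (obs o_4=0)
t=5: δ = [1.296e-07, 6.912e-08, 2.074e-07, 2.160e-07, 7.776e-07]  ψ = [2, 4, 4, 1, 2]  (obs o_5=0)
backtrack: best end state = 4; path = [1, 3, 1, 3, 2, 4]

path = [1, 3, 1, 3, 2, 4]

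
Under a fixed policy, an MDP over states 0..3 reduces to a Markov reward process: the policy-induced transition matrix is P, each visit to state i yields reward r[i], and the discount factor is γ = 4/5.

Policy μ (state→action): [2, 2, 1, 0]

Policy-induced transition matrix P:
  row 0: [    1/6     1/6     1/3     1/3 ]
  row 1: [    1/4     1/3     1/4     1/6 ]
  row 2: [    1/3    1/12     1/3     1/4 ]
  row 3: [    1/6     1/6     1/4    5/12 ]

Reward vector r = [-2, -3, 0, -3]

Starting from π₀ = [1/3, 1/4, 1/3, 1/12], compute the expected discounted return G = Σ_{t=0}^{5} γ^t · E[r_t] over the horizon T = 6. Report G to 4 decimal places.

G = -6.7015

t=0: π = [0.3333, 0.2500, 0.3333, 0.0833], E[r] = -1.6667, γ^t·E[r] = -1.666667, running G = -1.666667
t=1: π = [0.2431, 0.1806, 0.3056, 0.2708], E[r] = -1.8403, γ^t·E[r] = -1.472222, running G = -3.138889
t=2: π = [0.2326, 0.1713, 0.2957, 0.3003], E[r] = -1.8802, γ^t·E[r] = -1.203333, running G = -4.342222
t=3: π = [0.2302, 0.1706, 0.2940, 0.3052], E[r] = -1.8877, γ^t·E[r] = -0.966494, running G = -5.308716
t=4: π = [0.2299, 0.1706, 0.2937, 0.3058], E[r] = -1.8890, γ^t·E[r] = -0.773755, running G = -6.082471
t=5: π = [0.2298, 0.1706, 0.2936, 0.3059], E[r] = -1.8893, γ^t·E[r] = -0.619078, running G = -6.701549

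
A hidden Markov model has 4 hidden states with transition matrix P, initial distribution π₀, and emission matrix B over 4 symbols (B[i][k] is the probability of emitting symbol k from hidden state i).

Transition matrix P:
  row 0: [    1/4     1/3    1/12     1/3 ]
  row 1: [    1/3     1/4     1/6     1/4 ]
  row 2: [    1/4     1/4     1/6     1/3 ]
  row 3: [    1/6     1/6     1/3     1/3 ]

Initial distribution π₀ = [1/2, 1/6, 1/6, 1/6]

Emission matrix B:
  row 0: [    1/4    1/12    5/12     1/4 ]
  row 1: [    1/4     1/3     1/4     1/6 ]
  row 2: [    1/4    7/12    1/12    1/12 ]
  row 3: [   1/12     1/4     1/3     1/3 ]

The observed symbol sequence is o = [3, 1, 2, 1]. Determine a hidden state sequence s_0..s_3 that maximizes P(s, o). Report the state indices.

t=0: δ = [1.250e-01, 2.778e-02, 1.389e-02, 5.556e-02]  (obs o_0=3)
t=1: δ = [2.604e-03, 1.389e-02, 1.080e-02, 1.042e-02]  ψ = [0, 0, 3, 0]  (obs o_1=1)
t=2: δ = [1.929e-03, 8.681e-04, 2.894e-04, 1.200e-03]  ψ = [1, 1, 3, 2]  (obs o_2=2)
t=3: δ = [4.019e-05, 2.143e-04, 2.334e-04, 1.608e-04]  ψ = [0, 0, 3, 0]  (obs o_3=1)
backtrack: best end state = 2; path = [3, 2, 3, 2]

path = [3, 2, 3, 2]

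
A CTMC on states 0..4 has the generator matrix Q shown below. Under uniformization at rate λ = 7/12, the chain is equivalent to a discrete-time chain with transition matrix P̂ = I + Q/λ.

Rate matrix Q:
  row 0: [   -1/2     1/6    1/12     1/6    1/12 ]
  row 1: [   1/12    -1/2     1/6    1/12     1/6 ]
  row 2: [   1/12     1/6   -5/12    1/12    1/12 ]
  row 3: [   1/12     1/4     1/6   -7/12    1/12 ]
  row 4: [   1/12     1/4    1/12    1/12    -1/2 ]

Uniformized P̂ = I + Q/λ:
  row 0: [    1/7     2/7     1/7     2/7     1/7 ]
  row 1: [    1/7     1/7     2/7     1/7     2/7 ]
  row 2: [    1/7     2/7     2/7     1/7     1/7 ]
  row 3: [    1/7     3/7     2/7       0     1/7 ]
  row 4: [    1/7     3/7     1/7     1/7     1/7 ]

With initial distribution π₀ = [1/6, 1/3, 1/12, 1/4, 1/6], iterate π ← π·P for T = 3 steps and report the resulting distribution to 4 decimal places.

t=0: π = [0.1667, 0.3333, 0.0833, 0.2500, 0.1667]
t=1: π = [0.1429, 0.2976, 0.2381, 0.1310, 0.1905]
t=2: π = [0.1429, 0.2891, 0.2381, 0.1446, 0.1854]
t=3: π = [0.1429, 0.2915, 0.2388, 0.1426, 0.1842]

π = [0.1429, 0.2915, 0.2388, 0.1426, 0.1842]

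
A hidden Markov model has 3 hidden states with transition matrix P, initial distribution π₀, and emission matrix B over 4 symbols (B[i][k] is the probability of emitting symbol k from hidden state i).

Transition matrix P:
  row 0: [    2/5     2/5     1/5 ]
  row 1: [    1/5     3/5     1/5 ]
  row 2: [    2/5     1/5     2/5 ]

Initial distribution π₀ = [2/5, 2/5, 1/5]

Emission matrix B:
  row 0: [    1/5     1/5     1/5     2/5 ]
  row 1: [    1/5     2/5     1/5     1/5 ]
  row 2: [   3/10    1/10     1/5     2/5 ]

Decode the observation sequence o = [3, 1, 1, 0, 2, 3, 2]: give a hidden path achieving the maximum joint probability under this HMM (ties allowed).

path = [0, 1, 1, 1, 1, 1, 1]

t=0: δ = [1.600e-01, 8.000e-02, 8.000e-02]  (obs o_0=3)
t=1: δ = [1.280e-02, 2.560e-02, 3.200e-03]  ψ = [0, 0, 0]  (obs o_1=1)
t=2: δ = [1.024e-03, 6.144e-03, 5.120e-04]  ψ = [0, 1, 1]  (obs o_2=1)
t=3: δ = [2.458e-04, 7.373e-04, 3.686e-04]  ψ = [1, 1, 1]  (obs o_3=0)
t=4: δ = [2.949e-05, 8.847e-05, 2.949e-05]  ψ = [1, 1, 1]  (obs o_4=2)
t=5: δ = [7.078e-06, 1.062e-05, 7.078e-06]  ψ = [1, 1, 1]  (obs o_5=3)
t=6: δ = [5.662e-07, 1.274e-06, 5.662e-07]  ψ = [0, 1, 2]  (obs o_6=2)
backtrack: best end state = 1; path = [0, 1, 1, 1, 1, 1, 1]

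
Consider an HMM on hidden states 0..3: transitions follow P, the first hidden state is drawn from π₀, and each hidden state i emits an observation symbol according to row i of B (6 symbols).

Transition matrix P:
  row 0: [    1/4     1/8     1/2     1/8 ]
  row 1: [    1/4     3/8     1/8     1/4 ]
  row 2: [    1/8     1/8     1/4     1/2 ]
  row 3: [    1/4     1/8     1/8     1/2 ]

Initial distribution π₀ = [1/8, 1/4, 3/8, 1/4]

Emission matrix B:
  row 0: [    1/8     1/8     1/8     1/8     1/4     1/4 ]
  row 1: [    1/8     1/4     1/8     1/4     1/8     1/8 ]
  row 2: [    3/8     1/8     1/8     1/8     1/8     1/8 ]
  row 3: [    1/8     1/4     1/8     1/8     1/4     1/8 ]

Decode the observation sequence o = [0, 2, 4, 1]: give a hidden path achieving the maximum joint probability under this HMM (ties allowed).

path = [2, 3, 3, 3]

t=0: δ = [1.562e-02, 3.125e-02, 1.406e-01, 3.125e-02]  (obs o_0=0)
t=1: δ = [2.197e-03, 2.197e-03, 4.395e-03, 8.789e-03]  ψ = [2, 2, 2, 2]  (obs o_1=2)
t=2: δ = [5.493e-04, 1.373e-04, 1.373e-04, 1.099e-03]  ψ = [3, 3, 0, 3]  (obs o_2=4)
t=3: δ = [3.433e-05, 3.433e-05, 3.433e-05, 1.373e-04]  ψ = [3, 3, 0, 3]  (obs o_3=1)
backtrack: best end state = 3; path = [2, 3, 3, 3]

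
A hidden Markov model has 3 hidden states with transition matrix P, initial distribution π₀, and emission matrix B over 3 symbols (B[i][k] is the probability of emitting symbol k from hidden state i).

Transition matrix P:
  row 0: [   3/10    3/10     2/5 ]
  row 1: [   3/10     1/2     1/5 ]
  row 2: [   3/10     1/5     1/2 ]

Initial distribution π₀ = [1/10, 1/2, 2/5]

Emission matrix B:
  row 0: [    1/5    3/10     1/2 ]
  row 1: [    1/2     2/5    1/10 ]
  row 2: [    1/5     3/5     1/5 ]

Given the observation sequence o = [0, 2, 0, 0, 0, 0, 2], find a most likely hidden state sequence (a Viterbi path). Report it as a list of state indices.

t=0: δ = [2.000e-02, 2.500e-01, 8.000e-02]  (obs o_0=0)
t=1: δ = [3.750e-02, 1.250e-02, 1.000e-02]  ψ = [1, 1, 1]  (obs o_1=2)
t=2: δ = [2.250e-03, 5.625e-03, 3.000e-03]  ψ = [0, 0, 0]  (obs o_2=0)
t=3: δ = [3.375e-04, 1.406e-03, 3.000e-04]  ψ = [1, 1, 2]  (obs o_3=0)
t=4: δ = [8.438e-05, 3.516e-04, 5.625e-05]  ψ = [1, 1, 1]  (obs o_4=0)
t=5: δ = [2.109e-05, 8.789e-05, 1.406e-05]  ψ = [1, 1, 1]  (obs o_5=0)
t=6: δ = [1.318e-05, 4.395e-06, 3.516e-06]  ψ = [1, 1, 1]  (obs o_6=2)
backtrack: best end state = 0; path = [1, 0, 1, 1, 1, 1, 0]

path = [1, 0, 1, 1, 1, 1, 0]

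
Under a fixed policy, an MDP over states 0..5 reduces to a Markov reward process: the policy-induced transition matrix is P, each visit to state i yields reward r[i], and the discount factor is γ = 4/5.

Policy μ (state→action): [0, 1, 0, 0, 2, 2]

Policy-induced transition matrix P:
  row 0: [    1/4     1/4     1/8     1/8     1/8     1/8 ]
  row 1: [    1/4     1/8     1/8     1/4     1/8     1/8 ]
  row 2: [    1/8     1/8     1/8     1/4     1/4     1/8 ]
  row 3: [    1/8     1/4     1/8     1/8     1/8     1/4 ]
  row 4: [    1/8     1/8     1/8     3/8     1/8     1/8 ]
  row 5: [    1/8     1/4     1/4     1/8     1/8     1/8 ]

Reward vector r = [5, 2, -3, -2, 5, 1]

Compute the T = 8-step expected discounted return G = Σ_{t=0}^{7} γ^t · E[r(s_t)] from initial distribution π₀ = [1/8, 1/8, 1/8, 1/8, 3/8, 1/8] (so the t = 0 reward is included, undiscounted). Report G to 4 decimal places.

t=0: π = [0.1250, 0.1250, 0.1250, 0.1250, 0.3750, 0.1250], E[r] = 2.2500, γ^t·E[r] = 2.250000, running G = 2.250000
t=1: π = [0.1563, 0.1719, 0.1406, 0.2500, 0.1406, 0.1406], E[r] = 1.0469, γ^t·E[r] = 0.837500, running G = 3.087500
t=2: π = [0.1660, 0.1934, 0.1426, 0.1992, 0.1426, 0.1563], E[r] = 1.2598, γ^t·E[r] = 0.806250, running G = 3.893750
t=3: π = [0.1699, 0.1902, 0.1445, 0.2026, 0.1428, 0.1499], E[r] = 1.2551, γ^t·E[r] = 0.642625, running G = 4.536375
t=4: π = [0.1700, 0.1903, 0.1437, 0.2025, 0.1431, 0.1503], E[r] = 1.2600, γ^t·E[r] = 0.516113, running G = 5.052488
t=5: π = [0.1700, 0.1904, 0.1438, 0.2025, 0.1430, 0.1503], E[r] = 1.2597, γ^t·E[r] = 0.412765, running G = 5.465253
t=6: π = [0.1701, 0.1904, 0.1438, 0.2025, 0.1430, 0.1503], E[r] = 1.2598, γ^t·E[r] = 0.330240, running G = 5.795492
t=7: π = [0.1701, 0.1904, 0.1438, 0.2025, 0.1430, 0.1503], E[r] = 1.2598, γ^t·E[r] = 0.264192, running G = 6.059684

G = 6.0597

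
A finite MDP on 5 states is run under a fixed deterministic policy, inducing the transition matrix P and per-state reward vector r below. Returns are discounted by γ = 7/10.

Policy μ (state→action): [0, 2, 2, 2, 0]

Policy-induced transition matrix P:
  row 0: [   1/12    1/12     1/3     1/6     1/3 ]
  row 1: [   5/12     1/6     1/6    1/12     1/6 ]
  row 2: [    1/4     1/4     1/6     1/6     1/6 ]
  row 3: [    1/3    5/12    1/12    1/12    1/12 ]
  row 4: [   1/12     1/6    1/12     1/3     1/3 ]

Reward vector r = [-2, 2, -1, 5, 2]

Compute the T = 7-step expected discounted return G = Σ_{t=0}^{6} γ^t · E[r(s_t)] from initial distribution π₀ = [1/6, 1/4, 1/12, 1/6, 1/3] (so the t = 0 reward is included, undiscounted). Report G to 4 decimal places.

t=0: π = [0.1667, 0.2500, 0.0833, 0.1667, 0.3333], E[r] = 1.5833, γ^t·E[r] = 1.583333, running G = 1.583333
t=1: π = [0.2222, 0.2014, 0.1528, 0.1875, 0.2361], E[r] = 1.2153, γ^t·E[r] = 0.850694, running G = 2.434028
t=2: π = [0.2228, 0.2078, 0.1684, 0.1736, 0.2274], E[r] = 1.1244, γ^t·E[r] = 0.550966, running G = 2.984994
t=3: π = [0.2241, 0.2055, 0.1704, 0.1728, 0.2272], E[r] = 1.1110, γ^t·E[r] = 0.381078, running G = 3.366072
t=4: π = [0.2234, 0.2054, 0.1707, 0.1730, 0.2275], E[r] = 1.1133, γ^t·E[r] = 0.267293, running G = 3.633365
t=5: π = [0.2235, 0.2055, 0.1705, 0.1730, 0.2274], E[r] = 1.1136, γ^t·E[r] = 0.187156, running G = 3.820521
t=6: π = [0.2235, 0.2055, 0.1705, 0.1730, 0.2274], E[r] = 1.1133, γ^t·E[r] = 0.130982, running G = 3.951503

G = 3.9515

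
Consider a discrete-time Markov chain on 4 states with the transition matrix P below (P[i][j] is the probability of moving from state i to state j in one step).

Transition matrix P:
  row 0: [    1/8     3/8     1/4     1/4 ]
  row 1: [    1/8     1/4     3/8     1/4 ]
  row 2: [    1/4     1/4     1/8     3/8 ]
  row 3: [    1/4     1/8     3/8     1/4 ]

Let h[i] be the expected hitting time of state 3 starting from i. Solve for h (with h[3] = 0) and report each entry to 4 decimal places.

h = [3.5459, 3.5027, 3.1568, 0.0000]

First-step conditioning: h[3] = 0; for i ≠ 3, h[i] = 1 + Σ_k P[i][k]·h[k].
  h[0] = 1 + 1/8·h[0] + 3/8·h[1] + 1/4·h[2]
  h[1] = 1 + 1/8·h[0] + 1/4·h[1] + 3/8·h[2]
  h[2] = 1 + 1/4·h[0] + 1/4·h[1] + 1/8·h[2]
Solving the 3×3 linear system over states ≠ 3 gives exactly h = [656/185, 648/185, 584/185, 0] (h[3] = 0 is the target).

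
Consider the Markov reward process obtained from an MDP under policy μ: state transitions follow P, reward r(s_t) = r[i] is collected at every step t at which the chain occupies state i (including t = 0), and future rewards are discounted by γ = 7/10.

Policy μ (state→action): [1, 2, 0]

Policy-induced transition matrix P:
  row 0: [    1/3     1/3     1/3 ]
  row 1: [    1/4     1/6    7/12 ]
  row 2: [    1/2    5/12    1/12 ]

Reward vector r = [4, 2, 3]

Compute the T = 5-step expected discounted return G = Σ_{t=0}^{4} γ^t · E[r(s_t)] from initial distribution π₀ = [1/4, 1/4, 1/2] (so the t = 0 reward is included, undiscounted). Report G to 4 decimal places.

G = 8.4190

t=0: π = [0.2500, 0.2500, 0.5000], E[r] = 3.0000, γ^t·E[r] = 3.000000, running G = 3.000000
t=1: π = [0.3958, 0.3333, 0.2708], E[r] = 3.0625, γ^t·E[r] = 2.143750, running G = 5.143750
t=2: π = [0.3507, 0.3003, 0.3490], E[r] = 3.0503, γ^t·E[r] = 1.494670, running G = 6.638420
t=3: π = [0.3665, 0.3124, 0.3212], E[r] = 3.0541, γ^t·E[r] = 1.047559, running G = 7.685979
t=4: π = [0.3608, 0.3080, 0.3311], E[r] = 3.0528, γ^t·E[r] = 0.732976, running G = 8.418955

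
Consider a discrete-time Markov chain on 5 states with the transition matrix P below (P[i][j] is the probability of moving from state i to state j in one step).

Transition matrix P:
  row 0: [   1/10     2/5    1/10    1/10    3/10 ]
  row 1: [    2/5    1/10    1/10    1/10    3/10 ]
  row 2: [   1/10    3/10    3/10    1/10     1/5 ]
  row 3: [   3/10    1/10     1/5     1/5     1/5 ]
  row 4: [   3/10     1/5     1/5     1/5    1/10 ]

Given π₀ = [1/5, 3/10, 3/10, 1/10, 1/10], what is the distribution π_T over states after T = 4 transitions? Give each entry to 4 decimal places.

π = [0.2408, 0.2286, 0.1701, 0.1361, 0.2244]

t=0: π = [0.2000, 0.3000, 0.3000, 0.1000, 0.1000]
t=1: π = [0.2300, 0.2300, 0.1800, 0.1200, 0.2400]
t=2: π = [0.2410, 0.2290, 0.1720, 0.1360, 0.2220]
t=3: π = [0.2403, 0.2289, 0.1702, 0.1358, 0.2248]
t=4: π = [0.2408, 0.2286, 0.1701, 0.1361, 0.2244]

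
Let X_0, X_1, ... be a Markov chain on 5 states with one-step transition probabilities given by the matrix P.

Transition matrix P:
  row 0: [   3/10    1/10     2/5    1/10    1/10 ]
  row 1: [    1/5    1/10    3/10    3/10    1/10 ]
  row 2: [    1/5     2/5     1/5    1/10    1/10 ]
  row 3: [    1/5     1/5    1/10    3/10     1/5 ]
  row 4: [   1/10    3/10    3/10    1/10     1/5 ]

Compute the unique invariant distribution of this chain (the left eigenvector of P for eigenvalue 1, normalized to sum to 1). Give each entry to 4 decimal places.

π = [0.2076, 0.2219, 0.2588, 0.1805, 0.1312]

Balance equations π_j = Σ_i π_i·P[i][j]:
  π_0 = 3/10·π_0 + 1/5·π_1 + 1/5·π_2 + 1/5·π_3 + 1/10·π_4
  π_1 = 1/10·π_0 + 1/10·π_1 + 2/5·π_2 + 1/5·π_3 + 3/10·π_4
  π_2 = 2/5·π_0 + 3/10·π_1 + 1/5·π_2 + 1/10·π_3 + 3/10·π_4
  π_3 = 1/10·π_0 + 3/10·π_1 + 1/10·π_2 + 3/10·π_3 + 1/10·π_4
  normalize: π_0 + π_1 + π_2 + π_3 + π_4 = 1
Solving the linear system gives exactly π = [1819/8760, 81/365, 2267/8760, 527/2920, 383/2920].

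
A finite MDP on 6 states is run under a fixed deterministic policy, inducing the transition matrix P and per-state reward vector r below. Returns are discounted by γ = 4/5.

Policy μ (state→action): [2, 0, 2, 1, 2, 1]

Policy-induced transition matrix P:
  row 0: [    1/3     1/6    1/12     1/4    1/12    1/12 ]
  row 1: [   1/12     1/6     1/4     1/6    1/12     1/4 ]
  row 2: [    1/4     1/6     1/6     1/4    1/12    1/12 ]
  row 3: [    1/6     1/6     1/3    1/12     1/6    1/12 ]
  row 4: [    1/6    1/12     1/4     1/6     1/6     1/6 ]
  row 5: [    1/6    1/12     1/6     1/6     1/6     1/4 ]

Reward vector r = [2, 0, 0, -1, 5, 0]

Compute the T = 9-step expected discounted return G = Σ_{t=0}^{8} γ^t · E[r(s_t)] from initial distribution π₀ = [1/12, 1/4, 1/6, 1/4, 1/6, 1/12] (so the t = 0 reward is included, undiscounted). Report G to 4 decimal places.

t=0: π = [0.0833, 0.2500, 0.1667, 0.2500, 0.1667, 0.0833], E[r] = 0.7500, γ^t·E[r] = 0.750000, running G = 0.750000
t=1: π = [0.1736, 0.1458, 0.2361, 0.1667, 0.1250, 0.1528], E[r] = 0.8056, γ^t·E[r] = 0.644444, running G = 1.394444
t=2: π = [0.2031, 0.1435, 0.2025, 0.1869, 0.1204, 0.1435], E[r] = 0.8212, γ^t·E[r] = 0.525556, running G = 1.920000
t=3: π = [0.2054, 0.1447, 0.2029, 0.1849, 0.1209, 0.1412], E[r] = 0.8305, γ^t·E[r] = 0.425210, running G = 2.345210
t=4: π = [0.2058, 0.1448, 0.2025, 0.1853, 0.1206, 0.1411], E[r] = 0.8291, γ^t·E[r] = 0.339618, running G = 2.684828
t=5: π = [0.2058, 0.1449, 0.2025, 0.1852, 0.1206, 0.1410], E[r] = 0.8292, γ^t·E[r] = 0.271702, running G = 2.956530
t=6: π = [0.2058, 0.1449, 0.2025, 0.1853, 0.1206, 0.1410], E[r] = 0.8291, γ^t·E[r] = 0.217352, running G = 3.173882
t=7: π = [0.2058, 0.1449, 0.2025, 0.1853, 0.1206, 0.1410], E[r] = 0.8291, γ^t·E[r] = 0.173882, running G = 3.347764
t=8: π = [0.2058, 0.1449, 0.2025, 0.1853, 0.1206, 0.1410], E[r] = 0.8291, γ^t·E[r] = 0.139105, running G = 3.486870

G = 3.4869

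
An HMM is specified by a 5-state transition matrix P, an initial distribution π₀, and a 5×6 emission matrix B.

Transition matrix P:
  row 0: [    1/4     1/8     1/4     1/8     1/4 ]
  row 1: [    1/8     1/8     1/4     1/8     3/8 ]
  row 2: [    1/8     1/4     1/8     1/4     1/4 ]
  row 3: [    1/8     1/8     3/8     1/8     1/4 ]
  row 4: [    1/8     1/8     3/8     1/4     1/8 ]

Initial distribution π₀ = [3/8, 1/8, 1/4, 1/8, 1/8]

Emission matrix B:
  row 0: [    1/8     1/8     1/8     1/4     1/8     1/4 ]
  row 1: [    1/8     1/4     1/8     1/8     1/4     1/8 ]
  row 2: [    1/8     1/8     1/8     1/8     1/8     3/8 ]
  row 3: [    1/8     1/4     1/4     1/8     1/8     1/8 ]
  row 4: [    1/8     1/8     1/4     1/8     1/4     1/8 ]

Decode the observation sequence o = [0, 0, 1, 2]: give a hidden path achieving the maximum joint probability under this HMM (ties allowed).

path = [0, 2, 1, 4]

t=0: δ = [4.688e-02, 1.562e-02, 3.125e-02, 1.562e-02, 1.562e-02]  (obs o_0=0)
t=1: δ = [1.465e-03, 9.766e-04, 1.465e-03, 9.766e-04, 1.465e-03]  ψ = [0, 2, 0, 2, 0]  (obs o_1=0)
t=2: δ = [4.578e-05, 9.155e-05, 6.866e-05, 9.155e-05, 4.578e-05]  ψ = [0, 2, 4, 2, 0]  (obs o_2=1)
t=3: δ = [1.431e-06, 2.146e-06, 4.292e-06, 4.292e-06, 8.583e-06]  ψ = [0, 2, 3, 2, 1]  (obs o_3=2)
backtrack: best end state = 4; path = [0, 2, 1, 4]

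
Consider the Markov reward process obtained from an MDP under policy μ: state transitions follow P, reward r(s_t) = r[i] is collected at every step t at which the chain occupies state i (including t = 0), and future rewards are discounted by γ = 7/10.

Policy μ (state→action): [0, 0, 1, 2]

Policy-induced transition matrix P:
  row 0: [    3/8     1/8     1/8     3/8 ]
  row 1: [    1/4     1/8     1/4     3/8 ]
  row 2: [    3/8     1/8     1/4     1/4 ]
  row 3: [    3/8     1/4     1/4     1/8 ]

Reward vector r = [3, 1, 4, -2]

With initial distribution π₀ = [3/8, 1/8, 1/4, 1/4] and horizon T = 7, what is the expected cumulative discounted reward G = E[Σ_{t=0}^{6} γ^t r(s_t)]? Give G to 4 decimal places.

t=0: π = [0.3750, 0.1250, 0.2500, 0.2500], E[r] = 1.7500, γ^t·E[r] = 1.750000, running G = 1.750000
t=1: π = [0.3594, 0.1563, 0.2031, 0.2813], E[r] = 1.4844, γ^t·E[r] = 1.039063, running G = 2.789063
t=2: π = [0.3555, 0.1602, 0.2051, 0.2793], E[r] = 1.4883, γ^t·E[r] = 0.729258, running G = 3.518320
t=3: π = [0.3550, 0.1599, 0.2056, 0.2795], E[r] = 1.4880, γ^t·E[r] = 0.510397, running G = 4.028717
t=4: π = [0.3550, 0.1599, 0.2056, 0.2794], E[r] = 1.4886, γ^t·E[r] = 0.357424, running G = 4.386141
t=5: π = [0.3550, 0.1599, 0.2056, 0.2794], E[r] = 1.4886, γ^t·E[r] = 0.250182, running G = 4.636324
t=6: π = [0.3550, 0.1599, 0.2056, 0.2794], E[r] = 1.4886, γ^t·E[r] = 0.175130, running G = 4.811454

G = 4.8115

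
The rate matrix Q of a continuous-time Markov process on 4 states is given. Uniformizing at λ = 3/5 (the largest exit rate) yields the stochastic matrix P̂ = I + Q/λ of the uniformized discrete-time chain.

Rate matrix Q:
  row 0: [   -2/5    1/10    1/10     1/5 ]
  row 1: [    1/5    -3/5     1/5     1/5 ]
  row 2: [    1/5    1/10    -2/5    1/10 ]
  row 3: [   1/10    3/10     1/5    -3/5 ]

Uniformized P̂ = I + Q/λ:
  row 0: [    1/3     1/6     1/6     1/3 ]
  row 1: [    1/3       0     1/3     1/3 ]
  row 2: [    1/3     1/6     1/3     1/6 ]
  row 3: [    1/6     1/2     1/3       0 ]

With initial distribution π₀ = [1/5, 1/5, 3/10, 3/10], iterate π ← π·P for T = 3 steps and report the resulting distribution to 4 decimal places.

t=0: π = [0.2000, 0.2000, 0.3000, 0.3000]
t=1: π = [0.2833, 0.2333, 0.3000, 0.1833]
t=2: π = [0.3028, 0.1889, 0.2861, 0.2222]
t=3: π = [0.2963, 0.2093, 0.2829, 0.2116]

π = [0.2963, 0.2093, 0.2829, 0.2116]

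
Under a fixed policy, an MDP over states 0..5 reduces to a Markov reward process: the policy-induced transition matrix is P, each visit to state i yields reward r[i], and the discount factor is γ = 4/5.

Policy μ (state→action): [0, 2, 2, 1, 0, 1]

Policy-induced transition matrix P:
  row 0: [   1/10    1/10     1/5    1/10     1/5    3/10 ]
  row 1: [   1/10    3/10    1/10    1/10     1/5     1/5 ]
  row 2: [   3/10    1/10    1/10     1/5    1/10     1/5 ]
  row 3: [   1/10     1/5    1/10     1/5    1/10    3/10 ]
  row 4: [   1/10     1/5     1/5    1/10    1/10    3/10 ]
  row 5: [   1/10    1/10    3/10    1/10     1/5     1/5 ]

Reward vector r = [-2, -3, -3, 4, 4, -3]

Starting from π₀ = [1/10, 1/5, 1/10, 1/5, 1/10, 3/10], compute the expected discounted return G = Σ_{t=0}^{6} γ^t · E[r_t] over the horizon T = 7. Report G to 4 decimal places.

t=0: π = [0.1000, 0.2000, 0.1000, 0.2000, 0.1000, 0.3000], E[r] = -0.8000, γ^t·E[r] = -0.800000, running G = -0.800000
t=1: π = [0.1200, 0.1700, 0.1800, 0.1300, 0.1600, 0.2400], E[r] = -0.8500, γ^t·E[r] = -0.680000, running G = -1.480000
t=2: π = [0.1360, 0.1630, 0.1760, 0.1310, 0.1530, 0.2410], E[r] = -0.8760, γ^t·E[r] = -0.560640, running G = -2.040640
t=3: π = [0.1352, 0.1610, 0.1771, 0.1307, 0.1540, 0.2420], E[r] = -0.8719, γ^t·E[r] = -0.446413, running G = -2.487053
t=4: π = [0.1354, 0.1607, 0.1773, 0.1308, 0.1538, 0.2420], E[r] = -0.8724, γ^t·E[r] = -0.357327, running G = -2.844380
t=5: π = [0.1355, 0.1606, 0.1773, 0.1308, 0.1538, 0.2420], E[r] = -0.8722, γ^t·E[r] = -0.285806, running G = -3.130185
t=6: π = [0.1355, 0.1606, 0.1773, 0.1308, 0.1538, 0.2420], E[r] = -0.8722, γ^t·E[r] = -0.228642, running G = -3.358828

G = -3.3588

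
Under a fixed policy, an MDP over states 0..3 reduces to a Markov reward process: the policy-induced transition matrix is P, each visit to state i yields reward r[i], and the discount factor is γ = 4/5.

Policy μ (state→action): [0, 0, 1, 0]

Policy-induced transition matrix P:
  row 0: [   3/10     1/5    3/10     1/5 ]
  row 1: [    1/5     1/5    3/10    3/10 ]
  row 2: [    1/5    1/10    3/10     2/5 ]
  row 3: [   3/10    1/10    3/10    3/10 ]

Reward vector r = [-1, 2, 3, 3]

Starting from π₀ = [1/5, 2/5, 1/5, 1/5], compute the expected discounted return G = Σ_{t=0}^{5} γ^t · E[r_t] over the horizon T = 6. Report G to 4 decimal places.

t=0: π = [0.2000, 0.4000, 0.2000, 0.2000], E[r] = 1.8000, γ^t·E[r] = 1.800000, running G = 1.800000
t=1: π = [0.2400, 0.1600, 0.3000, 0.3000], E[r] = 1.8800, γ^t·E[r] = 1.504000, running G = 3.304000
t=2: π = [0.2540, 0.1400, 0.3000, 0.3060], E[r] = 1.8440, γ^t·E[r] = 1.180160, running G = 4.484160
t=3: π = [0.2560, 0.1394, 0.3000, 0.3046], E[r] = 1.8366, γ^t·E[r] = 0.940339, running G = 5.424499
t=4: π = [0.2561, 0.1395, 0.3000, 0.3044], E[r] = 1.8362, γ^t·E[r] = 0.752116, running G = 6.176615
t=5: π = [0.2560, 0.1396, 0.3000, 0.3044], E[r] = 1.8363, γ^t·E[r] = 0.601704, running G = 6.778319

G = 6.7783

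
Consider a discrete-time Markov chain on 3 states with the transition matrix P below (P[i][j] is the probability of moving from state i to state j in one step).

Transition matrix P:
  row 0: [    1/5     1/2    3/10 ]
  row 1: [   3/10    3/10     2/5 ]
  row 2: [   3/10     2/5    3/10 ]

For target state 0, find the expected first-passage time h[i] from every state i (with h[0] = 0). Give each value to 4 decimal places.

First-step conditioning: h[0] = 0; for i ≠ 0, h[i] = 1 + Σ_k P[i][k]·h[k].
  h[1] = 1 + 3/10·h[1] + 2/5·h[2]
  h[2] = 1 + 2/5·h[1] + 3/10·h[2]
Solving the 2×2 linear system over states ≠ 0 gives exactly h = [0, 10/3, 10/3] (h[0] = 0 is the target).

h = [0.0000, 3.3333, 3.3333]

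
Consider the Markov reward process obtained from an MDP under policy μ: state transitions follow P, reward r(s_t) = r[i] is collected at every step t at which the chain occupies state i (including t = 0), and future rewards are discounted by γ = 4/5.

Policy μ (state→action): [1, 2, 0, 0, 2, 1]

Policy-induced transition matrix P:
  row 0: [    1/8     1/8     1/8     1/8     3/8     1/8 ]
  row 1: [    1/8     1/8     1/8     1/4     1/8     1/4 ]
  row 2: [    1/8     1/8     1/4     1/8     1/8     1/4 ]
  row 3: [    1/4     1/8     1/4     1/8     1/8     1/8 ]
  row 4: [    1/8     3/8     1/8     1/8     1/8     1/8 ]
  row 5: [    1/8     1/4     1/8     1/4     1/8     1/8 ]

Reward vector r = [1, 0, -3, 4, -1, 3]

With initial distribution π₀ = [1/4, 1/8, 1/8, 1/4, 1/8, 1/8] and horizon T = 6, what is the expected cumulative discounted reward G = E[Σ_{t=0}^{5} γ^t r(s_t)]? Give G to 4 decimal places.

t=0: π = [0.2500, 0.1250, 0.1250, 0.2500, 0.1250, 0.1250], E[r] = 1.1250, γ^t·E[r] = 1.125000, running G = 1.125000
t=1: π = [0.1563, 0.1719, 0.1719, 0.1563, 0.1875, 0.1563], E[r] = 0.5469, γ^t·E[r] = 0.437500, running G = 1.562500
t=2: π = [0.1445, 0.1914, 0.1660, 0.1660, 0.1641, 0.1680], E[r] = 0.6504, γ^t·E[r] = 0.416250, running G = 1.978750
t=3: π = [0.1458, 0.1870, 0.1665, 0.1699, 0.1611, 0.1697], E[r] = 0.6738, γ^t·E[r] = 0.345000, running G = 2.323750
t=4: π = [0.1462, 0.1865, 0.1671, 0.1696, 0.1614, 0.1692], E[r] = 0.6696, γ^t·E[r] = 0.274250, running G = 2.598000
t=5: π = [0.1462, 0.1865, 0.1671, 0.1695, 0.1616, 0.1692], E[r] = 0.6688, γ^t·E[r] = 0.219159, running G = 2.817159

G = 2.8172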